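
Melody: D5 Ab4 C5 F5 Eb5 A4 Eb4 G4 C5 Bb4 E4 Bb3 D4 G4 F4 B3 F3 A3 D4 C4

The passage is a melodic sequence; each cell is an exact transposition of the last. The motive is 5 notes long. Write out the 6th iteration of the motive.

C#3 G2 B2 E3 D3

Unit = 5 notes; the statements start on D5, A4, E4, B3, moving down a 4th each time.
Extending down a 4th: F#3 → C#3.
Statement 6 starts on C#3 and keeps the same exact contour: C#3 G2 B2 E3 D3.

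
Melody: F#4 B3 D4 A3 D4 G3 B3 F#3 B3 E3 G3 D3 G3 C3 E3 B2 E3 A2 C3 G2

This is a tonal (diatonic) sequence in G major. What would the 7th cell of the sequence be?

Unit = 4 notes; the statements start on F#4, D4, B3, G3, E3, moving down a 3rd each time.
Carrying on: C3 → A2.
Statement 7 starts on A2 and keeps the same diatonic contour: A2 D2 F#2 C2.

A2 D2 F#2 C2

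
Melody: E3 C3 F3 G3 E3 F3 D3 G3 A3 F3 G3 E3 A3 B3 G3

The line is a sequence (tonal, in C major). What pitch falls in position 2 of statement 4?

With 5-note cells, note 2 of each statement runs C3, D3, E3.
One more up a 2nd gives F3.

F3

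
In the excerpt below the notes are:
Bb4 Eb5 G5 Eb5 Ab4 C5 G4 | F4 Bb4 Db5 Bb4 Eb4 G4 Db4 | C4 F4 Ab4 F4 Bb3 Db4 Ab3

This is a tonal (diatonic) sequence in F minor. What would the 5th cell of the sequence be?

Unit = 7 notes; the statements start on Bb4, F4, C4, moving down a 4th each time.
Carrying on: G3 → Db3.
So cell 5 is Db3 G3 Bb3 G3 C3 Eb3 Bb2.

Db3 G3 Bb3 G3 C3 Eb3 Bb2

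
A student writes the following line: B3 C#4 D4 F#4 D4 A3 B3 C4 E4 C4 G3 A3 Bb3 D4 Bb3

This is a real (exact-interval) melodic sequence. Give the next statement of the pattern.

Taking 5-note groups, the heads are B3, A3, G3: the pattern moves down a 2nd.
Statement 4 starts on F3 and keeps the same exact contour: F3 G3 Ab3 C4 Ab3.

F3 G3 Ab3 C4 Ab3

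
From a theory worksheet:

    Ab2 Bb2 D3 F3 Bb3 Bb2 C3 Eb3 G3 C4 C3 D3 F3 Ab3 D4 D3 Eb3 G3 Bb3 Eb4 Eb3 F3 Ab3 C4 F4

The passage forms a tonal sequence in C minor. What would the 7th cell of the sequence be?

The 5-note cells begin on Ab2, Bb2, C3, D3, Eb3 — each up a 2nd from the last.
Carrying on: F3 → G3.
From G3 the diatonic shape gives G3 Ab3 C4 Eb4 Ab4.

G3 Ab3 C4 Eb4 Ab4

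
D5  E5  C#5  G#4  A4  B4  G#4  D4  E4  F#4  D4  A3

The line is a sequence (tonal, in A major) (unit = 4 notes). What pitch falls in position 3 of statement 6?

B2

The unit is 4 notes. Position-3 pitches of the 3 shown cells: C#5, G#4, D4.
Carrying that down a 4th forward: A3 → E3 → B2.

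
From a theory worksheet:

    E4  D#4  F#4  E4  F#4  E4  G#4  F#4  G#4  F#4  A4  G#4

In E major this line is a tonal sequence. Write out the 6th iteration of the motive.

The 4-note cells begin on E4, F#4, G#4 — each up a 2nd from the last.
Carrying on: A4 → B4 → C#5.
From C#5 the diatonic shape gives C#5 B4 D#5 C#5.

C#5 B4 D#5 C#5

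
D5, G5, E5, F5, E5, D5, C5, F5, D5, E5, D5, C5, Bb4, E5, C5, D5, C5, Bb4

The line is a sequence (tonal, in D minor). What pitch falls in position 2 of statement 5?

With 6-note cells, note 2 of each statement runs G5, F5, E5.
Carrying that down a 2nd forward: D5 → C5.

C5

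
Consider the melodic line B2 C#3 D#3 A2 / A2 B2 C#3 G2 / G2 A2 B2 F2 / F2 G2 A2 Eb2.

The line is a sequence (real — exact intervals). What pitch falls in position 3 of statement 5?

The unit is 4 notes. Position-3 pitches of the 4 shown cells: D#3, C#3, B2, A2.
One more down a 2nd gives G2.

G2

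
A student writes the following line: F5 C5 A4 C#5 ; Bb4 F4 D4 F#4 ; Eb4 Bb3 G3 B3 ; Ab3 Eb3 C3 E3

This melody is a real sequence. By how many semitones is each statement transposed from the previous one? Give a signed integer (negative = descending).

The 4-note cells begin on F5, Bb4, Eb4, Ab3 — each down a 5th from the last.
Counting half-steps from F5 to Bb4: -7.

-7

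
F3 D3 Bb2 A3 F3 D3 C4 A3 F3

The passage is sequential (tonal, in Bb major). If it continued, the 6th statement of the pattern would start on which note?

Bb4

Unit = 3 notes; the statements start on F3, A3, C4, moving up a 3rd each time.
Extending the heads up a 3rd: Eb4 → G4 → Bb4.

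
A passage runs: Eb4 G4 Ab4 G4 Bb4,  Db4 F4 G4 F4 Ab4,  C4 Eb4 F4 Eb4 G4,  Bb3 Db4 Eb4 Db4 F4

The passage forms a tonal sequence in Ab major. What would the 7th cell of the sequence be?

Taking 5-note groups, the heads are Eb4, Db4, C4, Bb3: the pattern moves down a 2nd.
Continuing the starts: Ab3 → G3 → F3.
Statement 7 starts on F3 and keeps the same diatonic contour: F3 Ab3 Bb3 Ab3 C4.

F3 Ab3 Bb3 Ab3 C4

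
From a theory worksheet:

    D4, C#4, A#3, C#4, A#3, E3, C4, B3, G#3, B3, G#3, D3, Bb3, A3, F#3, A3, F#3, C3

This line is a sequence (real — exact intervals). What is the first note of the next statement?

The 6-note cells begin on D4, C4, Bb3 — each down a 2nd from the last.
One more step down a 2nd gives Ab3.

Ab3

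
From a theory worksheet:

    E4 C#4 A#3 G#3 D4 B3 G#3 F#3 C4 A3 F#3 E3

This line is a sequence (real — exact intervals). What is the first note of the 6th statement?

The 4-note cells begin on E4, D4, C4 — each down a 2nd from the last.
Extending the heads down a 2nd: Bb3 → Ab3 → Gb3.

Gb3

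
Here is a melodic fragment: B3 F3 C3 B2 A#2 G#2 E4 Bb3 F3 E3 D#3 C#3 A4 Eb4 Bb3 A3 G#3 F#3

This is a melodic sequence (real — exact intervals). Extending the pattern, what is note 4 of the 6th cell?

C5

Grouping in 6s, the 4th note of each cell is B2, E3, A3.
Extending up a 4th: D4 → G4 → C5.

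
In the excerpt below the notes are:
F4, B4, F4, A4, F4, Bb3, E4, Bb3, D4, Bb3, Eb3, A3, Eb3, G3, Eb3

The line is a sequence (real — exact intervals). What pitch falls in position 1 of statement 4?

Grouping in 5s, the 1st note of each cell is F4, Bb3, Eb3.
One more down a 5th gives Ab2.

Ab2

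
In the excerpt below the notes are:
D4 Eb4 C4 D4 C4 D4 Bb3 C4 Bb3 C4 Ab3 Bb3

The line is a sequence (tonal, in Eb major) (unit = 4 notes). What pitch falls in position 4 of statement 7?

The unit is 4 notes. Position-4 pitches of the 3 shown cells: D4, C4, Bb3.
Extending down a 2nd: Ab3 → G3 → F3 → Eb3.

Eb3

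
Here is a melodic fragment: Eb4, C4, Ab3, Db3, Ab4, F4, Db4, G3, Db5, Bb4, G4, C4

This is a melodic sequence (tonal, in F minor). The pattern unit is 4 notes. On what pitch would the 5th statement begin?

C6

With a 4-note motive the entries are Eb4, Ab4, Db5, each up a 4th from the previous.
Extending the heads up a 4th: G5 → C6.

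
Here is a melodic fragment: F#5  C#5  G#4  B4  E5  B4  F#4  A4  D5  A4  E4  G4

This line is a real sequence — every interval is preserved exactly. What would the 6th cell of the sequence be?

Unit = 4 notes; the statements start on F#5, E5, D5, moving down a 2nd each time.
Carrying on: C5 → Bb4 → Ab4.
From Ab4 the exact shape gives Ab4 Eb4 Bb3 Db4.

Ab4 Eb4 Bb3 Db4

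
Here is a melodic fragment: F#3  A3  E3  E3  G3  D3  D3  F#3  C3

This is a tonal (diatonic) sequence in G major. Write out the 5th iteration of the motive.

The 3-note cells begin on F#3, E3, D3 — each down a 2nd from the last.
Carrying on: C3 → B2.
So cell 5 is B2 D3 A2.

B2 D3 A2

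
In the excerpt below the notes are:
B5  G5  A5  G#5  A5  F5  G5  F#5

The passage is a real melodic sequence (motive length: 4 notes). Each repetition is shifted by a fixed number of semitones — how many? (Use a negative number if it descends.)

-2

Taking 4-note groups, the heads are B5, A5: the pattern moves down a 2nd.
B5 to A5 spans -2 semitones.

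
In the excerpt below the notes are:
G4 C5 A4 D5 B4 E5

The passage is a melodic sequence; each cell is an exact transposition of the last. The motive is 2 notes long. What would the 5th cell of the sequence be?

Unit = 2 notes; the statements start on G4, A4, B4, moving up a 2nd each time.
Carrying on: C#5 → D#5.
Statement 5 starts on D#5 and keeps the same exact contour: D#5 G#5.

D#5 G#5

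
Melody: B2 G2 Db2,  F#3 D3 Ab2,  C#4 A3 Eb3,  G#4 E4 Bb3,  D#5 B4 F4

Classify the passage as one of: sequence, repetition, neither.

Each 3-note cell is the previous one transposed up a 5th.

sequence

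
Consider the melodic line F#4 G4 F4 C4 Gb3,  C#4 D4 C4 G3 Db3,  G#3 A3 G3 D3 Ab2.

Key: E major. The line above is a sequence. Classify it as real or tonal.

Each cell has the same semitone pattern (1, -2, -5, -6) — intervals are preserved exactly.
And G4 lies outside E major, so the sequence is real rather than tonal.

real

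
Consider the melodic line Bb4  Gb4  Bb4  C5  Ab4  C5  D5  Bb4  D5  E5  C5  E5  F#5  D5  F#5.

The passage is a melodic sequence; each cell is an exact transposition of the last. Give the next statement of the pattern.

G#5 E5 G#5

With a 3-note motive the entries are Bb4, C5, D5, E5, F#5, each up a 2nd from the previous.
From G#5 the exact shape gives G#5 E5 G#5.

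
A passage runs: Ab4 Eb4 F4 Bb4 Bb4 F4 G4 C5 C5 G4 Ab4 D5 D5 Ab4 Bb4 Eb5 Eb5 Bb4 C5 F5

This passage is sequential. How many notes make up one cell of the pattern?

20 notes total. Splitting into 5 groups of 4:
Ab4 Eb4 F4 Bb4 | Bb4 F4 G4 C5 | C5 G4 Ab4 D5 | D5 Ab4 Bb4 Eb5 | Eb5 Bb4 C5 F5
Each cell is the previous one up a 2nd — so the unit is 4 notes.

4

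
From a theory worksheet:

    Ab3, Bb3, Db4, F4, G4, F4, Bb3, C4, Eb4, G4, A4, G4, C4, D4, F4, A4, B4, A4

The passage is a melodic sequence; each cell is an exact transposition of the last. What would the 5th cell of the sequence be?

E4 F#4 A4 C#5 D#5 C#5

The 6-note cells begin on Ab3, Bb3, C4 — each up a 2nd from the last.
Carrying on: D4 → E4.
From E4 the exact shape gives E4 F#4 A4 C#5 D#5 C#5.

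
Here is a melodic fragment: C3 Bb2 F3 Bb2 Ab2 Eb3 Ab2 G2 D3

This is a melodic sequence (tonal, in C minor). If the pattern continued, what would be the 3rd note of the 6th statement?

Ab2

The unit is 3 notes. Position-3 pitches of the 3 shown cells: F3, Eb3, D3.
Extending down a 2nd: C3 → Bb2 → Ab2.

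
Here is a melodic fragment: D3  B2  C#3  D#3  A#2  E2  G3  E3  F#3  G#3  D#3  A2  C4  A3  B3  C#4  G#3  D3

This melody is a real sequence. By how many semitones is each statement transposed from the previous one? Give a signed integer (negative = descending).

5

Unit = 6 notes; the statements start on D3, G3, C4, moving up a 4th each time.
D3→G3 is 55 − 50 = 5 semitones.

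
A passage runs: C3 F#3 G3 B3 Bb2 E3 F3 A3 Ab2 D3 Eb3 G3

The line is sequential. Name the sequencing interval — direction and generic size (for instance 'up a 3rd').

down a 2nd

The 4-note cells begin on C3, Bb2, Ab2 — each down a 2nd from the last.
From C3 to Bb2: down a 2nd.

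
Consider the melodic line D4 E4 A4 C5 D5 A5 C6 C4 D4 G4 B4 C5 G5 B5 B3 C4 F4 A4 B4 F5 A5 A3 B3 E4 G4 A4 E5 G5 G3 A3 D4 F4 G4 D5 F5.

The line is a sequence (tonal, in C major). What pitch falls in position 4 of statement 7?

The unit is 7 notes. Position-4 pitches of the 5 shown cells: C5, B4, A4, G4, F4.
Carrying that down a 2nd forward: E4 → D4.

D4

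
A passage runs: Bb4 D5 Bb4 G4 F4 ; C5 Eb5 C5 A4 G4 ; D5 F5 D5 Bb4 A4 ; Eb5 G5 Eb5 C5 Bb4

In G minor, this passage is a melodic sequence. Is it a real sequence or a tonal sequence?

tonal

Every note is diatonic to G minor.
Cell 1 has +4 semitones from note 1 to 2, but cell 2 has +3 — the interval quality changes while the contour stays the same, which is the hallmark of a tonal sequence.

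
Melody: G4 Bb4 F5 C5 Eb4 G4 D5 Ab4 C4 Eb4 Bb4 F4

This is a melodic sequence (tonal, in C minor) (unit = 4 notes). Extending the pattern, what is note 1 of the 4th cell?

With 4-note cells, note 1 of each statement runs G4, Eb4, C4.
One more down a 3rd gives Ab3.

Ab3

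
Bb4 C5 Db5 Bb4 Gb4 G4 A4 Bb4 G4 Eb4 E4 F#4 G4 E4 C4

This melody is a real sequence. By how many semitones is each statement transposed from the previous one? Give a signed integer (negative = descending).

With a 5-note motive the entries are Bb4, G4, E4, each down a 3rd from the previous.
Counting half-steps from Bb4 to G4: -3.

-3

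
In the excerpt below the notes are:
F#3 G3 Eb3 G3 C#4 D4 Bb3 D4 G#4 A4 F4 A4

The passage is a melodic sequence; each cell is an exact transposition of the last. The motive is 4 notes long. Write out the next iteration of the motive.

D#5 E5 C5 E5

Taking 4-note groups, the heads are F#3, C#4, G#4: the pattern moves up a 5th.
So cell 4 is D#5 E5 C5 E5.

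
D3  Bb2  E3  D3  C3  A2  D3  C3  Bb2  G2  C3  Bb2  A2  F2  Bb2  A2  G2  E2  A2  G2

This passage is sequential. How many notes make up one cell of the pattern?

4

20 notes total. Splitting into 5 groups of 4:
D3 Bb2 E3 D3 | C3 A2 D3 C3 | Bb2 G2 C3 Bb2 | A2 F2 Bb2 A2 | G2 E2 A2 G2
Each cell is the previous one down a 2nd — so the unit is 4 notes.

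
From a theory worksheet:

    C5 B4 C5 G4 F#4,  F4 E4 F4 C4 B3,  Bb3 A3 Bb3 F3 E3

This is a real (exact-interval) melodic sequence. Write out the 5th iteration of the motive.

With a 5-note motive the entries are C5, F4, Bb3, each down a 5th from the previous.
Extending down a 5th: Eb3 → Ab2.
So cell 5 is Ab2 G2 Ab2 Eb2 D2.

Ab2 G2 Ab2 Eb2 D2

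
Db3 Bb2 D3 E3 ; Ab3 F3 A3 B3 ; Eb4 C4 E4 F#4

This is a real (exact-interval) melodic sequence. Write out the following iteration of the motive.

Bb4 G4 B4 C#5

Taking 4-note groups, the heads are Db3, Ab3, Eb4: the pattern moves up a 5th.
Statement 4 starts on Bb4 and keeps the same exact contour: Bb4 G4 B4 C#5.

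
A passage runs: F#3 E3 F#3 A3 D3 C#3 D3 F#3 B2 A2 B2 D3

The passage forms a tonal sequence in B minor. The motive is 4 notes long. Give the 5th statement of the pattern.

With a 4-note motive the entries are F#3, D3, B2, each down a 3rd from the previous.
Continuing the starts: G2 → E2.
So cell 5 is E2 D2 E2 G2.

E2 D2 E2 G2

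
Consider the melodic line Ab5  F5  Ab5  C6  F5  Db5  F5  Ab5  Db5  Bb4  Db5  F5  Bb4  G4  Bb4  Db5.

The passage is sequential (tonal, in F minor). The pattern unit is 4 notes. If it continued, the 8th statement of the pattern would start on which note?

Unit = 4 notes; the statements start on Ab5, F5, Db5, Bb4, moving down a 3rd each time.
Continuing: G4 → Eb4 → C4 → Ab3. Statement 8 starts on Ab3.

Ab3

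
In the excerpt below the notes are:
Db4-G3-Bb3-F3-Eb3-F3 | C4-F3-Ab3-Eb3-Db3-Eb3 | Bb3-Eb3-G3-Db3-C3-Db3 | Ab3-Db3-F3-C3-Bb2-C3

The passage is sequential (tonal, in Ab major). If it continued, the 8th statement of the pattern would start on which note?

With a 6-note motive the entries are Db4, C4, Bb3, Ab3, each down a 2nd from the previous.
Extending the heads down a 2nd: G3 → F3 → Eb3 → Db3.

Db3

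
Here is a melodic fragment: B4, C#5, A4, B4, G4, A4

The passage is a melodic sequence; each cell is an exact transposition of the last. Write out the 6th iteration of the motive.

Db4 Eb4

Taking 2-note groups, the heads are B4, A4, G4: the pattern moves down a 2nd.
Carrying on: F4 → Eb4 → Db4.
Statement 6 starts on Db4 and keeps the same exact contour: Db4 Eb4.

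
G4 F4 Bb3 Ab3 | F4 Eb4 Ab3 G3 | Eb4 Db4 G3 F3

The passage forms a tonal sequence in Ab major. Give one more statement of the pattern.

The 4-note cells begin on G4, F4, Eb4 — each down a 2nd from the last.
From Db4 the diatonic shape gives Db4 C4 F3 Eb3.

Db4 C4 F3 Eb3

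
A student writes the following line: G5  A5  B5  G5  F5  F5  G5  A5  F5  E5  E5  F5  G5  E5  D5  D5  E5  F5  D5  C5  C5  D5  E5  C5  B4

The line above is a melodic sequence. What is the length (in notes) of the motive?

Try groups of 5 (5 cells in 25 notes):
G5 A5 B5 G5 F5 | F5 G5 A5 F5 E5 | E5 F5 G5 E5 D5 | D5 E5 F5 D5 C5 | C5 D5 E5 C5 B4
Every group is a transposition down a 2nd of the one before; no shorter unit works.

5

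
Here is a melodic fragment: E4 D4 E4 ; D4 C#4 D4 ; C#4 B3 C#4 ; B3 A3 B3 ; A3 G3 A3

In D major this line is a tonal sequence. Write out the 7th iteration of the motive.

F#3 E3 F#3

Unit = 3 notes; the statements start on E4, D4, C#4, B3, A3, moving down a 2nd each time.
Carrying on: G3 → F#3.
Statement 7 starts on F#3 and keeps the same diatonic contour: F#3 E3 F#3.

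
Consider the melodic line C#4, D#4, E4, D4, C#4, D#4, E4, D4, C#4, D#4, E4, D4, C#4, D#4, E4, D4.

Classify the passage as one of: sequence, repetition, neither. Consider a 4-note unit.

repetition

Each 4-note cell is identical (C#4 D#4 E4 D4), restated at the same pitch.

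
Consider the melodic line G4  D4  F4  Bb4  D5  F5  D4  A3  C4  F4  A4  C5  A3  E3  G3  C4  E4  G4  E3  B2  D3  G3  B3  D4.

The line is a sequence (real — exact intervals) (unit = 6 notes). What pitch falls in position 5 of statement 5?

Grouping in 6s, the 5th note of each cell is D5, A4, E4, B3.
Each moves down a 4th; the next is F#3.

F#3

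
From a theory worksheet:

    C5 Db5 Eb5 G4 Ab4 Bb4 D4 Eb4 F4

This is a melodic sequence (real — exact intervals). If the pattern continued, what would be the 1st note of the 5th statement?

Grouping in 3s, the 1st note of each cell is C5, G4, D4.
Extending down a 4th: A3 → E3.

E3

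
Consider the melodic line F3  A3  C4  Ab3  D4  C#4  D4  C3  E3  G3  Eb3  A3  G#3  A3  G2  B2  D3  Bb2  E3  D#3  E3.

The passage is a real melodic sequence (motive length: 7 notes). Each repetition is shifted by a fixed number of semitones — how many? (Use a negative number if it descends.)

Taking 7-note groups, the heads are F3, C3, G2: the pattern moves down a 4th.
F3 to C3 spans -5 semitones.

-5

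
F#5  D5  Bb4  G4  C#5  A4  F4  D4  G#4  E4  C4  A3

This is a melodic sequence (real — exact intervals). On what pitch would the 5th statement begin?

A#3

The 4-note cells begin on F#5, C#5, G#4 — each down a 4th from the last.
Continuing: D#4 → A#3. Statement 5 starts on A#3.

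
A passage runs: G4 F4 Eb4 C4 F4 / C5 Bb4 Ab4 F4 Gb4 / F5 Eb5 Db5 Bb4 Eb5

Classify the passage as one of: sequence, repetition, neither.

neither

Note 5 of cell 2 is Gb4; if this were a sequence it would be Bb4. No unit length gives a consistent transposition pattern.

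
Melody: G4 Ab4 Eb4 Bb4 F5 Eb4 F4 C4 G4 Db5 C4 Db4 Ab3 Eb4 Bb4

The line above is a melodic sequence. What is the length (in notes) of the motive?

Try groups of 5 (3 cells in 15 notes):
G4 Ab4 Eb4 Bb4 F5 | Eb4 F4 C4 G4 Db5 | C4 Db4 Ab3 Eb4 Bb4
Each cell is the previous one down a 3rd — so the unit is 5 notes.

5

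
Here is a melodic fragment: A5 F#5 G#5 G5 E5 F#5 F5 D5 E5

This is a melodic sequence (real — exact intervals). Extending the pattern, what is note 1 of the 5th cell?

The unit is 3 notes. Position-1 pitches of the 3 shown cells: A5, G5, F5.
Extending down a 2nd: Eb5 → Db5.

Db5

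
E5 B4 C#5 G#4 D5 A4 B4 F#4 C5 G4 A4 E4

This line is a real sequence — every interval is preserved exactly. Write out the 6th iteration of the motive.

Gb4 Db4 Eb4 Bb3

The 4-note cells begin on E5, D5, C5 — each down a 2nd from the last.
Continuing the starts: Bb4 → Ab4 → Gb4.
From Gb4 the exact shape gives Gb4 Db4 Eb4 Bb3.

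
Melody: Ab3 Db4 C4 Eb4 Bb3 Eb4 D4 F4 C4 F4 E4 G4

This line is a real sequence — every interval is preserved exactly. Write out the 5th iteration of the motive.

E4 A4 G#4 B4

The 4-note cells begin on Ab3, Bb3, C4 — each up a 2nd from the last.
Carrying on: D4 → E4.
From E4 the exact shape gives E4 A4 G#4 B4.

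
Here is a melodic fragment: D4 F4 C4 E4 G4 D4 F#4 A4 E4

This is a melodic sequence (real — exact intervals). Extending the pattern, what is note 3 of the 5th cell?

The unit is 3 notes. Position-3 pitches of the 3 shown cells: C4, D4, E4.
Each moves up a 2nd. Continuing: F#4 → G#4.

G#4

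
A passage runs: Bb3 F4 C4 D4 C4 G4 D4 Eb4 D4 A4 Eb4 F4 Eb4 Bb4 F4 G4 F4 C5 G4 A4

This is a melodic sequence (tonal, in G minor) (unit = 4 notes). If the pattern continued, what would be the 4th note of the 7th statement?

C5

With 4-note cells, note 4 of each statement runs D4, Eb4, F4, G4, A4.
Extending up a 2nd: Bb4 → C5.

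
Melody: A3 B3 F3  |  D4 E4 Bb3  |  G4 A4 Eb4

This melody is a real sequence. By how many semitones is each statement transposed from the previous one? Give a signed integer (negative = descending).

Unit = 3 notes; the statements start on A3, D4, G4, moving up a 4th each time.
Counting half-steps from A3 to D4: 5.

5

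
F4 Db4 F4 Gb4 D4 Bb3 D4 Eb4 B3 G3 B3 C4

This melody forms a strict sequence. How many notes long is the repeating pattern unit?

Try groups of 4 (3 cells in 12 notes):
F4 Db4 F4 Gb4 | D4 Bb3 D4 Eb4 | B3 G3 B3 C4
Each cell is the previous one down a 3rd — so the unit is 4 notes.

4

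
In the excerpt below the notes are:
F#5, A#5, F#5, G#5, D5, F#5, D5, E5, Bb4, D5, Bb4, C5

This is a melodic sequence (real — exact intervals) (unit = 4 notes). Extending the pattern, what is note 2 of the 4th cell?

Bb4

The unit is 4 notes. Position-2 pitches of the 3 shown cells: A#5, F#5, D5.
From D5, down a 3rd gives Bb4.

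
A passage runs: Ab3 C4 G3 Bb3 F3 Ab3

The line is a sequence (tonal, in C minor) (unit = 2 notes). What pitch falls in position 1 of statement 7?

Bb2

The unit is 2 notes. Position-1 pitches of the 3 shown cells: Ab3, G3, F3.
Extending down a 2nd: Eb3 → D3 → C3 → Bb2.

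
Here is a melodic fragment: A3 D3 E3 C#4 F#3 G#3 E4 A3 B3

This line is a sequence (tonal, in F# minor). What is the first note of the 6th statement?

D5

Unit = 3 notes; the statements start on A3, C#4, E4, moving up a 3rd each time.
Continuing: G#4 → B4 → D5. Statement 6 starts on D5.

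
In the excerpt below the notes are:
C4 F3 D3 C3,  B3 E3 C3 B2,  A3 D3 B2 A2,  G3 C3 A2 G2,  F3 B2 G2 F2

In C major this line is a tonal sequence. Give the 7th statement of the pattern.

With a 4-note motive the entries are C4, B3, A3, G3, F3, each down a 2nd from the previous.
Carrying on: E3 → D3.
So cell 7 is D3 G2 E2 D2.

D3 G2 E2 D2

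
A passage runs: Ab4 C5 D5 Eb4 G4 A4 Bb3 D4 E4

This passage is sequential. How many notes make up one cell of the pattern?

3

There are 9 notes; a 3-note unit gives 3 cells:
Ab4 C5 D5 | Eb4 G4 A4 | Bb3 D4 E4
That's a consistent down a 4th shift per cell, and no other grouping gives one.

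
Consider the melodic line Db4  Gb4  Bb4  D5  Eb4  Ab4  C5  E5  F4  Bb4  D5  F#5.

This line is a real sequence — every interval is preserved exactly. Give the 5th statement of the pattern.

The 4-note cells begin on Db4, Eb4, F4 — each up a 2nd from the last.
Extending up a 2nd: G4 → A4.
So cell 5 is A4 D5 F#5 A#5.

A4 D5 F#5 A#5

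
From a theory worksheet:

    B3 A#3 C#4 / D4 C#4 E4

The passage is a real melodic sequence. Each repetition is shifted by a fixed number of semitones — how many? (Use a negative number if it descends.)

3

Taking 3-note groups, the heads are B3, D4: the pattern moves up a 3rd.
B3 to D4 spans +3 semitones.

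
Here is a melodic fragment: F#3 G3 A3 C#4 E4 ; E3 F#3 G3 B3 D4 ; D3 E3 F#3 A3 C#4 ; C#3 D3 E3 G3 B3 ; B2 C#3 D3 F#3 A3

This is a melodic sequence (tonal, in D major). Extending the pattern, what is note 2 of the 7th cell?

A2

The unit is 5 notes. Position-2 pitches of the 5 shown cells: G3, F#3, E3, D3, C#3.
Extending down a 2nd: B2 → A2.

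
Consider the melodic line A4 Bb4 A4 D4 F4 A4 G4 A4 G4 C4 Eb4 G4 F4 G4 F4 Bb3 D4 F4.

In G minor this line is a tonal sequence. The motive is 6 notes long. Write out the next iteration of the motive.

Eb4 F4 Eb4 A3 C4 Eb4

Taking 6-note groups, the heads are A4, G4, F4: the pattern moves down a 2nd.
From Eb4 the diatonic shape gives Eb4 F4 Eb4 A3 C4 Eb4.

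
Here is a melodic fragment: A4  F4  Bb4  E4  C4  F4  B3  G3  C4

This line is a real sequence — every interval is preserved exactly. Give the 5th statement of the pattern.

Taking 3-note groups, the heads are A4, E4, B3: the pattern moves down a 4th.
Continuing the starts: F#3 → C#3.
From C#3 the exact shape gives C#3 A2 D3.

C#3 A2 D3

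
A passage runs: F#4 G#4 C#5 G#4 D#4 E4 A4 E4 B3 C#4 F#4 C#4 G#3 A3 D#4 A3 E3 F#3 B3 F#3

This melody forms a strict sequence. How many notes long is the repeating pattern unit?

4

20 notes total. Splitting into 5 groups of 4:
F#4 G#4 C#5 G#4 | D#4 E4 A4 E4 | B3 C#4 F#4 C#4 | G#3 A3 D#4 A3 | E3 F#3 B3 F#3
That's a consistent down a 3rd shift per cell, and no other grouping gives one.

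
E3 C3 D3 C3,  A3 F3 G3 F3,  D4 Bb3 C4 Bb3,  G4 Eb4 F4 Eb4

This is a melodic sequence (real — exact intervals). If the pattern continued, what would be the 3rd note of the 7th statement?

Ab5

Grouping in 4s, the 3rd note of each cell is D3, G3, C4, F4.
Extending up a 4th: Bb4 → Eb5 → Ab5.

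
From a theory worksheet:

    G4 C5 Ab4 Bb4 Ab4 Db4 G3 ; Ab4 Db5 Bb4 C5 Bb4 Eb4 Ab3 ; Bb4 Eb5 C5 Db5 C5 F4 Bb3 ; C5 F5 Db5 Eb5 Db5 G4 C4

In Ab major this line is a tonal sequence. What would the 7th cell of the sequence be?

F5 Bb5 G5 Ab5 G5 C5 F4

With a 7-note motive the entries are G4, Ab4, Bb4, C5, each up a 2nd from the previous.
Carrying on: Db5 → Eb5 → F5.
Statement 7 starts on F5 and keeps the same diatonic contour: F5 Bb5 G5 Ab5 G5 C5 F4.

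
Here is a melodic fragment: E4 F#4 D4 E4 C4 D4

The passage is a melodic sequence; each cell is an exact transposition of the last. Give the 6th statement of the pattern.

Gb3 Ab3

The 2-note cells begin on E4, D4, C4 — each down a 2nd from the last.
Carrying on: Bb3 → Ab3 → Gb3.
Statement 6 starts on Gb3 and keeps the same exact contour: Gb3 Ab3.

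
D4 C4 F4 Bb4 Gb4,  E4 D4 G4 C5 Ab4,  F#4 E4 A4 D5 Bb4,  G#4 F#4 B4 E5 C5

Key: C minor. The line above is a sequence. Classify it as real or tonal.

real

Each cell has the same semitone pattern (-2, 5, 5, -4) — intervals are preserved exactly.
And Gb4 lies outside C minor, so the sequence is real rather than tonal.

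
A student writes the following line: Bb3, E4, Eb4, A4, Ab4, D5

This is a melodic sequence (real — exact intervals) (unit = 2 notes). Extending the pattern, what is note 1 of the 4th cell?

Grouping in 2s, the 1st note of each cell is Bb3, Eb4, Ab4.
Each moves up a 4th; the next is Db5.

Db5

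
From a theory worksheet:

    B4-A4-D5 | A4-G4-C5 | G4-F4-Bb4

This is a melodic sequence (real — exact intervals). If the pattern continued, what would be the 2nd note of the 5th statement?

Db4

The unit is 3 notes. Position-2 pitches of the 3 shown cells: A4, G4, F4.
Each moves down a 2nd. Continuing: Eb4 → Db4.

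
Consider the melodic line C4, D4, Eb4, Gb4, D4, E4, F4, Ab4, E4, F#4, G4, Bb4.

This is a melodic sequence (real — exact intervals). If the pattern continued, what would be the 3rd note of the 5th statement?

B4

With 4-note cells, note 3 of each statement runs Eb4, F4, G4.
Carrying that up a 2nd forward: A4 → B4.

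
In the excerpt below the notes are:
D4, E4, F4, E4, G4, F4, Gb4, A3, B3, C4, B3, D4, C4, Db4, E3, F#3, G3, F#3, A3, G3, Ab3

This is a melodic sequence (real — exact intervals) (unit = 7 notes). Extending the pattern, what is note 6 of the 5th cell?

A2

With 7-note cells, note 6 of each statement runs F4, C4, G3.
Carrying that down a 4th forward: D3 → A2.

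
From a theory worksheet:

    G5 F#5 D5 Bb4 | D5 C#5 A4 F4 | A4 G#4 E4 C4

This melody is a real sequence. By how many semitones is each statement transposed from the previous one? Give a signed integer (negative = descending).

The 4-note cells begin on G5, D5, A4 — each down a 4th from the last.
Counting half-steps from G5 to D5: -5.

-5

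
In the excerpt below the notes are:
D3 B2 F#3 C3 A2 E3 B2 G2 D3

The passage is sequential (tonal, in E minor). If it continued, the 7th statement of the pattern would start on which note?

E2

With a 3-note motive the entries are D3, C3, B2, each down a 2nd from the previous.
Extending the heads down a 2nd: A2 → G2 → F#2 → E2.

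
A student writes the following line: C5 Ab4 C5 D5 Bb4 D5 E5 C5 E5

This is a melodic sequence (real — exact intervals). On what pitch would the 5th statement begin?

With a 3-note motive the entries are C5, D5, E5, each up a 2nd from the previous.
Extending the heads up a 2nd: F#5 → G#5.

G#5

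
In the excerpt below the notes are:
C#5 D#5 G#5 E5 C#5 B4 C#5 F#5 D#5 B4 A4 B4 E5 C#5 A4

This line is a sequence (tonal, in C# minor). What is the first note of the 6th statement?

E4

Unit = 5 notes; the statements start on C#5, B4, A4, moving down a 2nd each time.
Extending the heads down a 2nd: G#4 → F#4 → E4.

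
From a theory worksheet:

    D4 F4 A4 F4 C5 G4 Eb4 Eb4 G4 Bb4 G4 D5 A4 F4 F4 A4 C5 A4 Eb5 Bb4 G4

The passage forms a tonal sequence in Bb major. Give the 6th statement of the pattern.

The 7-note cells begin on D4, Eb4, F4 — each up a 2nd from the last.
Continuing the starts: G4 → A4 → Bb4.
So cell 6 is Bb4 D5 F5 D5 A5 Eb5 C5.

Bb4 D5 F5 D5 A5 Eb5 C5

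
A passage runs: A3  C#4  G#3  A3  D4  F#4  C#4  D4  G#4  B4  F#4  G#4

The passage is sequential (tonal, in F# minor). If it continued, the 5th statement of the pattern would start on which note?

The 4-note cells begin on A3, D4, G#4 — each up a 4th from the last.
Continuing: C#5 → F#5. Statement 5 starts on F#5.

F#5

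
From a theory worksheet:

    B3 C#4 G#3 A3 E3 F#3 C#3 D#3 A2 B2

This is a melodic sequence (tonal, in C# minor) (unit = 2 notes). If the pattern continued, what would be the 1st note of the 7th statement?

D#2

The unit is 2 notes. Position-1 pitches of the 5 shown cells: B3, G#3, E3, C#3, A2.
Extending down a 3rd: F#2 → D#2.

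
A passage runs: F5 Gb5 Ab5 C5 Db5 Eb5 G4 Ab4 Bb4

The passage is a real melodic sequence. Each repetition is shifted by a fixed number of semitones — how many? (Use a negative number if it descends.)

-5

With a 3-note motive the entries are F5, C5, G4, each down a 4th from the previous.
Counting half-steps from F5 to C5: -5.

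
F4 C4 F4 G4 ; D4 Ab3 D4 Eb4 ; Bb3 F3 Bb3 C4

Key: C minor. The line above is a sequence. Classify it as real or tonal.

Every note is diatonic to C minor.
Cell 1 has -5 semitones from note 1 to 2, but cell 2 has -6 — the interval quality changes while the contour stays the same, which is the hallmark of a tonal sequence.

tonal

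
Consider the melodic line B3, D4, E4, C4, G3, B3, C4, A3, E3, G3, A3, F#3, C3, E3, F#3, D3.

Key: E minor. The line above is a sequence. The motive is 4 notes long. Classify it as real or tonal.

tonal

Every note is diatonic to E minor.
Cell 1 has +3 semitones from note 1 to 2, but cell 2 has +4 — the interval quality changes while the contour stays the same, which is the hallmark of a tonal sequence.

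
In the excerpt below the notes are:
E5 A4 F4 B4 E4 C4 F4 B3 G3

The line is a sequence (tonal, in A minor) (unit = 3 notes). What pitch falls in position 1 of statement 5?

G3

With 3-note cells, note 1 of each statement runs E5, B4, F4.
Carrying that down a 4th forward: C4 → G3.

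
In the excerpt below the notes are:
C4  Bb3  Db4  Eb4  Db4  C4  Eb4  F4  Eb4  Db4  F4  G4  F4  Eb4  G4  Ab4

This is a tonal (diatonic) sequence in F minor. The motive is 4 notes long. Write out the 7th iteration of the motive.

Bb4 Ab4 C5 Db5

The 4-note cells begin on C4, Db4, Eb4, F4 — each up a 2nd from the last.
Carrying on: G4 → Ab4 → Bb4.
From Bb4 the diatonic shape gives Bb4 Ab4 C5 Db5.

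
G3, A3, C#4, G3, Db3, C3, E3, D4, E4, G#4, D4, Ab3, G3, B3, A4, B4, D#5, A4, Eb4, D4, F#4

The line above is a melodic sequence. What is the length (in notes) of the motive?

There are 21 notes; a 7-note unit gives 3 cells:
G3 A3 C#4 G3 Db3 C3 E3 | D4 E4 G#4 D4 Ab3 G3 B3 | A4 B4 D#5 A4 Eb4 D4 F#4
Every group is a transposition up a 5th of the one before; no shorter unit works.

7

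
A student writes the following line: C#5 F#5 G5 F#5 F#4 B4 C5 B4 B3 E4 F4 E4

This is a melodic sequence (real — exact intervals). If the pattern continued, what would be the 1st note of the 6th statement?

The unit is 4 notes. Position-1 pitches of the 3 shown cells: C#5, F#4, B3.
Extending down a 5th: E3 → A2 → D2.

D2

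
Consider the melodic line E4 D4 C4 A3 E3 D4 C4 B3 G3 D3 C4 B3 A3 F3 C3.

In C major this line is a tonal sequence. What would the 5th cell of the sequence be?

With a 5-note motive the entries are E4, D4, C4, each down a 2nd from the previous.
Extending down a 2nd: B3 → A3.
From A3 the diatonic shape gives A3 G3 F3 D3 A2.

A3 G3 F3 D3 A2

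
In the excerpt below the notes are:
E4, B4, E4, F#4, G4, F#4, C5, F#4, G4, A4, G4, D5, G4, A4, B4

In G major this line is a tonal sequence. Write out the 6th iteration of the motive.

With a 5-note motive the entries are E4, F#4, G4, each up a 2nd from the previous.
Extending up a 2nd: A4 → B4 → C5.
So cell 6 is C5 G5 C5 D5 E5.

C5 G5 C5 D5 E5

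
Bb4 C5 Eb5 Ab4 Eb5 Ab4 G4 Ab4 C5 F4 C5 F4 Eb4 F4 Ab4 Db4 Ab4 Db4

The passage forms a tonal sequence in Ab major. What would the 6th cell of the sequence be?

F3 G3 Bb3 Eb3 Bb3 Eb3

Unit = 6 notes; the statements start on Bb4, G4, Eb4, moving down a 3rd each time.
Continuing the starts: C4 → Ab3 → F3.
From F3 the diatonic shape gives F3 G3 Bb3 Eb3 Bb3 Eb3.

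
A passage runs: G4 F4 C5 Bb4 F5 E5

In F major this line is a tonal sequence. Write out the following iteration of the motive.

Bb5 A5

The 2-note cells begin on G4, C5, F5 — each up a 4th from the last.
Statement 4 starts on Bb5 and keeps the same diatonic contour: Bb5 A5.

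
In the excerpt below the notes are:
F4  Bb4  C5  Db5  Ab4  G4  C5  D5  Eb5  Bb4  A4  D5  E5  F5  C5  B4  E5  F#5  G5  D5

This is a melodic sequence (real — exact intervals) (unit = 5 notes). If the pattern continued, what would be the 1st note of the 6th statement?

With 5-note cells, note 1 of each statement runs F4, G4, A4, B4.
Carrying that up a 2nd forward: C#5 → D#5.

D#5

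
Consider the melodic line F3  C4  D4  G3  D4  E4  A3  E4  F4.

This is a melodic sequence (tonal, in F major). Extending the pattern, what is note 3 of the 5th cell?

A4

Grouping in 3s, the 3rd note of each cell is D4, E4, F4.
Carrying that up a 2nd forward: G4 → A4.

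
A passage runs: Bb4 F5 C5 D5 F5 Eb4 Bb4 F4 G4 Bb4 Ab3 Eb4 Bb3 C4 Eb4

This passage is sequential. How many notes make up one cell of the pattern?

15 notes total. Splitting into 3 groups of 5:
Bb4 F5 C5 D5 F5 | Eb4 Bb4 F4 G4 Bb4 | Ab3 Eb4 Bb3 C4 Eb4
That's a consistent down a 5th shift per cell, and no other grouping gives one.

5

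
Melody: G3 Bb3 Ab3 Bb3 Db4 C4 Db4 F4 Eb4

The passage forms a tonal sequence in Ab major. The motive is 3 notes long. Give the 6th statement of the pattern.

Taking 3-note groups, the heads are G3, Bb3, Db4: the pattern moves up a 3rd.
Continuing the starts: F4 → Ab4 → C5.
From C5 the diatonic shape gives C5 Eb5 Db5.

C5 Eb5 Db5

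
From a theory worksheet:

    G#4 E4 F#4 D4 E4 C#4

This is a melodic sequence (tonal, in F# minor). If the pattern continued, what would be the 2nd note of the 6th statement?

G#3

The unit is 2 notes. Position-2 pitches of the 3 shown cells: E4, D4, C#4.
Extending down a 2nd: B3 → A3 → G#3.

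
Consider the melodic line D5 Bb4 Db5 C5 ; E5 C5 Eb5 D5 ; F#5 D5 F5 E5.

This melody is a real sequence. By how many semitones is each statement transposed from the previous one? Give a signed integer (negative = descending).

With a 4-note motive the entries are D5, E5, F#5, each up a 2nd from the previous.
D5 to E5 spans +2 semitones.

2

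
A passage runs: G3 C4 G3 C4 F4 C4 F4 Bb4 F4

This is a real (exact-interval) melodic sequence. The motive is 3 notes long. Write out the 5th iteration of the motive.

The 3-note cells begin on G3, C4, F4 — each up a 4th from the last.
Carrying on: Bb4 → Eb5.
So cell 5 is Eb5 Ab5 Eb5.

Eb5 Ab5 Eb5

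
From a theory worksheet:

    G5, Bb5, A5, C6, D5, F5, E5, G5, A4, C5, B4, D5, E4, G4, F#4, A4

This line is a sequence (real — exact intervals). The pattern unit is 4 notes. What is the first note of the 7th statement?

Unit = 4 notes; the statements start on G5, D5, A4, E4, moving down a 4th each time.
Extending the heads down a 4th: B3 → F#3 → C#3.

C#3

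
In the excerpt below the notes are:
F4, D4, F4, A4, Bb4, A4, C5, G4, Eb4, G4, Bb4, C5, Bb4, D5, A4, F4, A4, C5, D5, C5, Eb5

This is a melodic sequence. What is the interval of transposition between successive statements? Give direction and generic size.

Unit = 7 notes; the statements start on F4, G4, A4, moving up a 2nd each time.
F4 to G4 is up a 2nd.

up a 2nd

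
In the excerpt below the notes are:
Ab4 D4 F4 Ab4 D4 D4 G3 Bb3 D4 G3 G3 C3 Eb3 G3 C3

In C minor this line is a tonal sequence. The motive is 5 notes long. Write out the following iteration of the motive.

With a 5-note motive the entries are Ab4, D4, G3, each down a 5th from the previous.
From C3 the diatonic shape gives C3 F2 Ab2 C3 F2.

C3 F2 Ab2 C3 F2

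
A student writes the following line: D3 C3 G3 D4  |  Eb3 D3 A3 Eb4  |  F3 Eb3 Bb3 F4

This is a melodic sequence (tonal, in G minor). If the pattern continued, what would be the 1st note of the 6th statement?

Grouping in 4s, the 1st note of each cell is D3, Eb3, F3.
Each moves up a 2nd. Continuing: G3 → A3 → Bb3.

Bb3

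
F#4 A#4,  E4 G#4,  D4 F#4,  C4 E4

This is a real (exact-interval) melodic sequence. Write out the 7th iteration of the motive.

Gb3 Bb3

With a 2-note motive the entries are F#4, E4, D4, C4, each down a 2nd from the previous.
Extending down a 2nd: Bb3 → Ab3 → Gb3.
So cell 7 is Gb3 Bb3.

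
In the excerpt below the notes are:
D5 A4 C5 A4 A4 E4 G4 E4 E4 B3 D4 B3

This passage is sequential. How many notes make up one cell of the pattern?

12 notes total. Splitting into 3 groups of 4:
D5 A4 C5 A4 | A4 E4 G4 E4 | E4 B3 D4 B3
Every group is a transposition down a 4th of the one before; no shorter unit works.

4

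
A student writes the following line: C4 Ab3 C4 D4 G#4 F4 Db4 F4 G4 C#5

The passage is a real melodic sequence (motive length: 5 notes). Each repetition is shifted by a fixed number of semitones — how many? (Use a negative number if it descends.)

5

Unit = 5 notes; the statements start on C4, F4, moving up a 4th each time.
C4 to F4 spans +5 semitones.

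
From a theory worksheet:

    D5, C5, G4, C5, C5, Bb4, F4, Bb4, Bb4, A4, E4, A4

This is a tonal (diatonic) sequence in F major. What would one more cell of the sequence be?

With a 4-note motive the entries are D5, C5, Bb4, each down a 2nd from the previous.
From A4 the diatonic shape gives A4 G4 D4 G4.

A4 G4 D4 G4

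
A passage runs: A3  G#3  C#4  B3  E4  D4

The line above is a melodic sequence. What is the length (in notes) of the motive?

6 notes total. Splitting into 3 groups of 2:
A3 G#3 | C#4 B3 | E4 D4
Every group is a transposition up a 3rd of the one before; no shorter unit works.

2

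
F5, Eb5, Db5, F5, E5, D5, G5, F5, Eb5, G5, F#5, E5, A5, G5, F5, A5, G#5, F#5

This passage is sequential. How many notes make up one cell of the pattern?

6

Try groups of 6 (3 cells in 18 notes):
F5 Eb5 Db5 F5 E5 D5 | G5 F5 Eb5 G5 F#5 E5 | A5 G5 F5 A5 G#5 F#5
Each cell is the previous one up a 2nd — so the unit is 6 notes.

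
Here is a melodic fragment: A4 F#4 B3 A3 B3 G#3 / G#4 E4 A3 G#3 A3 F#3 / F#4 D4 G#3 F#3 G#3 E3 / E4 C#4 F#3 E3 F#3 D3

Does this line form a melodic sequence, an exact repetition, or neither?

Each 6-note cell is the previous one transposed down a 2nd.

sequence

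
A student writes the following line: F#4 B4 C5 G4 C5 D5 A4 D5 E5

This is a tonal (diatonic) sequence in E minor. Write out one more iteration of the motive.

The 3-note cells begin on F#4, G4, A4 — each up a 2nd from the last.
From B4 the diatonic shape gives B4 E5 F#5.

B4 E5 F#5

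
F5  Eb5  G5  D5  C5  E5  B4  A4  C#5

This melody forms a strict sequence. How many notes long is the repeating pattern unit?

Try groups of 3 (3 cells in 9 notes):
F5 Eb5 G5 | D5 C5 E5 | B4 A4 C#5
Each cell is the previous one down a 3rd — so the unit is 3 notes.

3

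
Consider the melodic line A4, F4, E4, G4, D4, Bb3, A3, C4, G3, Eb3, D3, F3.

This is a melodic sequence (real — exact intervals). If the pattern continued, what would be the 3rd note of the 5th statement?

The unit is 4 notes. Position-3 pitches of the 3 shown cells: E4, A3, D3.
Extending down a 5th: G2 → C2.

C2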